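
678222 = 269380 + 408842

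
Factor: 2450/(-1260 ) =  - 2^( - 1 )*3^(-2)*5^1*7^1 = - 35/18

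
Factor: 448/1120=2/5= 2^1*5^ ( - 1)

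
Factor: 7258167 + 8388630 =3^3*43^1*13477^1 = 15646797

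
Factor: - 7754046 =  - 2^1*3^1 * 103^1 * 12547^1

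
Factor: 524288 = 2^19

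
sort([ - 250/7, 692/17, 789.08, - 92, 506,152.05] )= [-92,  -  250/7, 692/17,152.05, 506,  789.08 ]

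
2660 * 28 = 74480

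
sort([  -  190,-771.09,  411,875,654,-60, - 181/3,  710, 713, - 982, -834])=[  -  982, - 834, - 771.09,- 190, -181/3,-60,411,  654,710,713, 875 ]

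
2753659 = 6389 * 431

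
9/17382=3/5794 = 0.00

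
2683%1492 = 1191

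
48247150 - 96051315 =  - 47804165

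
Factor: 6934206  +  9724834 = 16659040 = 2^5*5^1 * 104119^1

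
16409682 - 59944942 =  - 43535260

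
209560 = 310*676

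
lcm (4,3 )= 12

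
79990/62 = 1290+5/31=1290.16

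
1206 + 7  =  1213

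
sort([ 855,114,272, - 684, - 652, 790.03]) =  [ - 684, - 652,114, 272,790.03, 855 ] 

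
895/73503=895/73503 =0.01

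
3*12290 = 36870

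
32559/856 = 38 + 31/856 = 38.04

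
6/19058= 3/9529 =0.00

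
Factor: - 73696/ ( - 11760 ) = 94/15= 2^1 * 3^( - 1)*5^( - 1)*47^1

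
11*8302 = 91322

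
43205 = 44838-1633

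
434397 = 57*7621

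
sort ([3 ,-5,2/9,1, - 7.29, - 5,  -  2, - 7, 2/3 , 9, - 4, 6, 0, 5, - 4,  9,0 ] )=[-7.29 ,  -  7, - 5,-5, - 4 , - 4,-2, 0,  0, 2/9, 2/3,1,3, 5,  6, 9,9 ] 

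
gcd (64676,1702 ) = 1702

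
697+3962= 4659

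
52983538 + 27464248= 80447786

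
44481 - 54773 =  - 10292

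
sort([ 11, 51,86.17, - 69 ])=[ - 69,  11,51, 86.17]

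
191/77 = 191/77 = 2.48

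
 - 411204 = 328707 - 739911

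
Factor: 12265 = 5^1*11^1*223^1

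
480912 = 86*5592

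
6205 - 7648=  - 1443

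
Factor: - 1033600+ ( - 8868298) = -2^1*1801^1*2749^1= - 9901898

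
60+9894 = 9954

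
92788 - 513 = 92275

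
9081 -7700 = 1381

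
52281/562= 93 + 15/562 = 93.03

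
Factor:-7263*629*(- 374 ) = 2^1 * 3^3*11^1*17^2*37^1*269^1 = 1708591698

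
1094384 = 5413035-4318651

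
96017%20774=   12921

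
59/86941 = 59/86941 = 0.00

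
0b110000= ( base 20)28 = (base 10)48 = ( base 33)1F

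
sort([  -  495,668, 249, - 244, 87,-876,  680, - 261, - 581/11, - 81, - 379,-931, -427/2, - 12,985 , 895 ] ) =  [ - 931, - 876, - 495, - 379, - 261, - 244, - 427/2, - 81, - 581/11,-12,  87,  249,668,680,895 , 985]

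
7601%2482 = 155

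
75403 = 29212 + 46191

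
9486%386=222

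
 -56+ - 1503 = -1559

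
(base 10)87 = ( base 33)2l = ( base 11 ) 7a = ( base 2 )1010111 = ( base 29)30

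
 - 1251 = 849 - 2100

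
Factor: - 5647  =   - 5647^1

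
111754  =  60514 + 51240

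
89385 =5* 17877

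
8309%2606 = 491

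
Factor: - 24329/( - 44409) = 3^( - 1)*113^( - 1) *131^( - 1)* 24329^1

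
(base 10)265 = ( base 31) 8H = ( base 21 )CD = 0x109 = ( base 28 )9D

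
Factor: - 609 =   -  3^1 *7^1*29^1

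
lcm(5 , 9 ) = 45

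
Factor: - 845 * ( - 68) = 57460 = 2^2*5^1*13^2* 17^1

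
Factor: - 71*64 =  - 4544 =- 2^6 * 71^1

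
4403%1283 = 554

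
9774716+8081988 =17856704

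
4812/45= 1604/15 = 106.93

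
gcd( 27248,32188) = 52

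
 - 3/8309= - 1 + 8306/8309 = - 0.00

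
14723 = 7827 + 6896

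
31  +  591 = 622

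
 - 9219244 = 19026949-28246193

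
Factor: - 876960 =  - 2^5 * 3^3*5^1 * 7^1*29^1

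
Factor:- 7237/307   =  -307^( - 1 )*7237^1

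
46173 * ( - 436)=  - 20131428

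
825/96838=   825/96838 = 0.01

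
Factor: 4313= 19^1*227^1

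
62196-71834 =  - 9638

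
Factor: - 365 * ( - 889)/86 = 324485/86   =  2^(-1 ) * 5^1*7^1 * 43^( - 1 )*73^1*127^1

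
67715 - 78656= - 10941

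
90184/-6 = -45092/3 = - 15030.67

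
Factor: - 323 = -17^1* 19^1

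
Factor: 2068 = 2^2*11^1*47^1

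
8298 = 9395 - 1097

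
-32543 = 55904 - 88447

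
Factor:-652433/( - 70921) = 41^1*15913^1*70921^(  -  1 ) 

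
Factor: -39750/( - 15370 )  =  3^1*5^2*29^( - 1) = 75/29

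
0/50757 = 0 =0.00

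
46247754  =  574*80571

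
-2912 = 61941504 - 61944416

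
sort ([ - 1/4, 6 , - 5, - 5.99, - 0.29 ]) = [ - 5.99,-5, -0.29 , - 1/4,6]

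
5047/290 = 17+117/290 =17.40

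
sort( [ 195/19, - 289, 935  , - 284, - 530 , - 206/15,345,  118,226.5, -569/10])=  [ - 530, - 289, - 284, - 569/10,  -  206/15,195/19 , 118, 226.5, 345, 935 ] 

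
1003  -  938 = 65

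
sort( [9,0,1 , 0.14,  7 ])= [0 , 0.14, 1,7, 9]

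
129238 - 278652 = -149414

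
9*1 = 9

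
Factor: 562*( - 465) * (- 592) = 154707360 = 2^5 * 3^1*5^1 * 31^1*37^1 * 281^1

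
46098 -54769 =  - 8671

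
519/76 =519/76 = 6.83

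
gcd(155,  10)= 5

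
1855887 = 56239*33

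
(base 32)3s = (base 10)124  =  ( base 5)444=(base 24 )54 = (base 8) 174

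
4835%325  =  285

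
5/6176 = 5/6176 = 0.00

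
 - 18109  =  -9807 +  - 8302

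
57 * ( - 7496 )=  -  427272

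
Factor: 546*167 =91182= 2^1*3^1*7^1*13^1*167^1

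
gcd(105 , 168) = 21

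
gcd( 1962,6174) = 18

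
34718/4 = 17359/2 = 8679.50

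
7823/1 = 7823 = 7823.00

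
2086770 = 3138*665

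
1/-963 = -1/963 = -0.00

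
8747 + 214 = 8961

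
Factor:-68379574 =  - 2^1 * 34189787^1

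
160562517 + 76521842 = 237084359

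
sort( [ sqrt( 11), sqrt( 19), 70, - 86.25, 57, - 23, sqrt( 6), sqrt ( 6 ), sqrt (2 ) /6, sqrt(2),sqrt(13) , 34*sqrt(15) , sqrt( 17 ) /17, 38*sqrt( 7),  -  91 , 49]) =[-91 , - 86.25,-23, sqrt( 2 )/6, sqrt ( 17 ) /17, sqrt( 2), sqrt(6 ) , sqrt( 6), sqrt( 11 ), sqrt( 13), sqrt ( 19 ), 49, 57, 70, 38 * sqrt(7),34*sqrt( 15)]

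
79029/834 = 94 + 211/278 = 94.76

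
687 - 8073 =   -  7386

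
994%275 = 169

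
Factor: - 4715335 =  - 5^1 * 223^1*4229^1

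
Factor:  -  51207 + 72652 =5^1*4289^1 = 21445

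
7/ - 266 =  - 1  +  37/38 = - 0.03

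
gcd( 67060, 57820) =140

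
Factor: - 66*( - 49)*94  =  2^2*3^1*7^2*11^1*47^1 =303996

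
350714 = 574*611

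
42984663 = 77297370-34312707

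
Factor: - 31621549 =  - 53^1*596633^1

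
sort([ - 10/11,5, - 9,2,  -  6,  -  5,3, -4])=[ - 9, - 6, - 5,  -  4,-10/11,2,  3,5 ] 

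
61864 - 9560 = 52304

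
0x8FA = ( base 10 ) 2298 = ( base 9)3133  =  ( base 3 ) 10011010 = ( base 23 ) 47l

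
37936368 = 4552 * 8334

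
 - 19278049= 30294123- 49572172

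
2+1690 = 1692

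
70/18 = 3  +  8/9 = 3.89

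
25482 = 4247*6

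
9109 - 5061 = 4048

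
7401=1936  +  5465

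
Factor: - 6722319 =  - 3^1 * 31^1*41^2 * 43^1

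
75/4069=75/4069 = 0.02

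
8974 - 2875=6099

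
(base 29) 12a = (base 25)1b9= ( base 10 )909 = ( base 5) 12114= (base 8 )1615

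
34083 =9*3787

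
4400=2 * 2200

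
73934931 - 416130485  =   - 342195554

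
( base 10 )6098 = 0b1011111010010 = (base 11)4644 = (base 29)778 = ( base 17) 141C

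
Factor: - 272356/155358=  - 2^1*3^( - 4)*71^1 = - 142/81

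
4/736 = 1/184  =  0.01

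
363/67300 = 363/67300 = 0.01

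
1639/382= 1639/382= 4.29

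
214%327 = 214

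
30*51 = 1530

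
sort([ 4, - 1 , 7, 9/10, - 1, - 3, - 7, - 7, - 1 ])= [ - 7, - 7, - 3,  -  1,  -  1,-1,9/10, 4,7] 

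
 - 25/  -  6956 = 25/6956 = 0.00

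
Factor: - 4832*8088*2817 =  - 2^8*3^3*151^1*313^1*337^1 = - 110091785472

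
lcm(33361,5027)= 366971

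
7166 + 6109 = 13275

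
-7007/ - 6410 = 7007/6410 = 1.09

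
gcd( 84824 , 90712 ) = 184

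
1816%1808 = 8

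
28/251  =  28/251 = 0.11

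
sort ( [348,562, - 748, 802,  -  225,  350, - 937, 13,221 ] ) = [ - 937, - 748 , - 225  ,  13,221,348,350,562, 802]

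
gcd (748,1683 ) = 187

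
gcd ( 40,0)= 40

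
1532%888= 644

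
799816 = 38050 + 761766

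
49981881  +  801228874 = 851210755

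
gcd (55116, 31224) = 12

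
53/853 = 53/853 = 0.06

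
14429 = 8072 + 6357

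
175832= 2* 87916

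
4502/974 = 2251/487 = 4.62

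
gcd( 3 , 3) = 3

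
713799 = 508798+205001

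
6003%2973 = 57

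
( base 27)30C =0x897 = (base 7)6261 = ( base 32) 24N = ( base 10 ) 2199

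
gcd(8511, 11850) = 3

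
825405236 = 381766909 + 443638327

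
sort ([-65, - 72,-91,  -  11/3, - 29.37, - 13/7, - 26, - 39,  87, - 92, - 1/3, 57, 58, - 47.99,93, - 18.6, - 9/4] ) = [ - 92, - 91, - 72,-65, - 47.99  , - 39, - 29.37, - 26, - 18.6,-11/3,  -  9/4, - 13/7 , -1/3, 57,  58,87, 93]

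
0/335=0 = 0.00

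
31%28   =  3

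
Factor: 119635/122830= 2^(-1 )*173^( - 1)*337^1  =  337/346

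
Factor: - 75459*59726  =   - 2^1 * 3^1 *25153^1*  29863^1=- 4506864234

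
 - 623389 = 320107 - 943496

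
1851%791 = 269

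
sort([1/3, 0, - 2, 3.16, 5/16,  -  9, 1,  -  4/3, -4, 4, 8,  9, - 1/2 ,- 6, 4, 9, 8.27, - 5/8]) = [ - 9,  -  6, -4, - 2, - 4/3, - 5/8, - 1/2, 0,5/16, 1/3,1,3.16, 4 , 4,  8, 8.27, 9,9 ] 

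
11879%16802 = 11879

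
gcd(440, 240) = 40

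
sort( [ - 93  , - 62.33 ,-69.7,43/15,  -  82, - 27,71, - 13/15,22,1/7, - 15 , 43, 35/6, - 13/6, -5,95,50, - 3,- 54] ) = [ - 93,-82, - 69.7 , - 62.33 , - 54 ,-27, - 15, - 5,-3, - 13/6, - 13/15 , 1/7,  43/15, 35/6,22, 43 , 50, 71,  95] 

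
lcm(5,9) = 45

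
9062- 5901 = 3161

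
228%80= 68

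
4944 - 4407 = 537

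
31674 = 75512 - 43838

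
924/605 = 84/55 = 1.53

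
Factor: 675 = 3^3*5^2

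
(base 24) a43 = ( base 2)1011011100011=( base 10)5859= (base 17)134B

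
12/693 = 4/231 = 0.02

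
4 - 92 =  - 88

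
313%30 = 13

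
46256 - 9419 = 36837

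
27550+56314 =83864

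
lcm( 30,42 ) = 210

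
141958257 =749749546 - 607791289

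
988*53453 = 52811564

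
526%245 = 36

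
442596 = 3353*132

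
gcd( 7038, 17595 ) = 3519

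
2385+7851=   10236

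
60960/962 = 63 + 177/481 = 63.37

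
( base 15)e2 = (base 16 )D4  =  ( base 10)212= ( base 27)7n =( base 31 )6Q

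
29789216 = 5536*5381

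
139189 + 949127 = 1088316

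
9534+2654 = 12188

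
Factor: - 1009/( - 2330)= 2^(-1)*5^(-1)*233^ (-1)*1009^1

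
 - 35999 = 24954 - 60953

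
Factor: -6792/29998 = -12/53 = - 2^2*3^1*53^(-1)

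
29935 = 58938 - 29003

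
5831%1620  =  971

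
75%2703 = 75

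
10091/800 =10091/800 = 12.61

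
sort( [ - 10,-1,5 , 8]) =[ - 10 ,- 1,5,8 ] 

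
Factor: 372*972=361584 = 2^4*3^6*31^1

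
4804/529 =4804/529 = 9.08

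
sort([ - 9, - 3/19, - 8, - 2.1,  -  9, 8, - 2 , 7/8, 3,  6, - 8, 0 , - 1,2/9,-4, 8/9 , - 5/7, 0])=[- 9,-9,-8,-8,-4,-2.1, - 2, - 1,-5/7,- 3/19,0,0  ,  2/9, 7/8, 8/9, 3,6, 8 ]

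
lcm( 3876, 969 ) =3876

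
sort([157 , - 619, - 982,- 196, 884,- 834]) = [ - 982, - 834 ,-619, - 196, 157,884]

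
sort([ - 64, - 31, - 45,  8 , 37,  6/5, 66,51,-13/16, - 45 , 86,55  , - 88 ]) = [ - 88,-64, - 45,-45,-31, - 13/16, 6/5, 8,37 , 51,55 , 66,86] 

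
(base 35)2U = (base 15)6A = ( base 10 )100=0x64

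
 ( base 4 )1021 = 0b1001001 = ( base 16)49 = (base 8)111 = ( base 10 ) 73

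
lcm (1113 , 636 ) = 4452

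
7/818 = 7/818 = 0.01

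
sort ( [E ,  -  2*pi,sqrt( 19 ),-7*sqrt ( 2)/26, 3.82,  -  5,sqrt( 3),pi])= [-2 *pi, - 5,-7*sqrt( 2)/26 , sqrt( 3), E,  pi,3.82, sqrt(19) ] 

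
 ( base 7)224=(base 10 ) 116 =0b1110100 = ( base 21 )5b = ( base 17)6E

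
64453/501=128 + 325/501 = 128.65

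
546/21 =26= 26.00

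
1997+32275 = 34272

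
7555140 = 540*13991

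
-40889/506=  - 40889/506  =  - 80.81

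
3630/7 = 518 + 4/7 = 518.57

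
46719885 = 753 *62045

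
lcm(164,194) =15908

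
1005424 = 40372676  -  39367252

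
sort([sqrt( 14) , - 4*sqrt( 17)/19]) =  [ - 4*sqrt( 17)/19, sqrt(14) ] 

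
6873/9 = 2291/3 = 763.67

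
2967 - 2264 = 703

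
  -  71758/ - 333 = 215 + 163/333 = 215.49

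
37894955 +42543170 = 80438125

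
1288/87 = 14 + 70/87 = 14.80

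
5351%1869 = 1613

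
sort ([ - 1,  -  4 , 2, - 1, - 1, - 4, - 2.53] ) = [ - 4,-4, - 2.53,- 1, - 1, - 1, 2 ]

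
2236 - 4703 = -2467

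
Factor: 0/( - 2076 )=0^1 = 0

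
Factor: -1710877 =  - 7^1*244411^1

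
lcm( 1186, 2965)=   5930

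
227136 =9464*24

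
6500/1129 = 5 + 855/1129 =5.76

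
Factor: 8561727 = 3^3*17^1 * 23^1*811^1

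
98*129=12642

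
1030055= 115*8957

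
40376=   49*824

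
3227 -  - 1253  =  4480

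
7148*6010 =42959480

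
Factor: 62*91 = 5642 = 2^1*7^1*13^1*31^1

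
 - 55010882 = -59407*926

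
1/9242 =1/9242 = 0.00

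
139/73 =1 + 66/73 = 1.90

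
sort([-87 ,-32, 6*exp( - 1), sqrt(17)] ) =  [ - 87, - 32, 6*exp(-1) , sqrt(17 )] 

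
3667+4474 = 8141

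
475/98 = 4  +  83/98 = 4.85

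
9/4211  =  9/4211 = 0.00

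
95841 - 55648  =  40193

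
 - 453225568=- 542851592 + 89626024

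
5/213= 5/213  =  0.02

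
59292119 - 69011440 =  - 9719321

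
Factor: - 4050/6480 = -5/8 = -2^( - 3 ) * 5^1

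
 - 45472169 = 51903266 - 97375435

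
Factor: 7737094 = 2^1*83^1*127^1*367^1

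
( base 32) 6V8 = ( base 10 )7144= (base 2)1101111101000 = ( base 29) 8ea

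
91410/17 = 91410/17 = 5377.06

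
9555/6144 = 1 + 1137/2048 = 1.56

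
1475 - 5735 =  - 4260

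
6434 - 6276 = 158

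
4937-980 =3957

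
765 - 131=634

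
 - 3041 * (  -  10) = 30410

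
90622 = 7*12946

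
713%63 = 20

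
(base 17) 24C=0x292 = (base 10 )658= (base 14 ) 350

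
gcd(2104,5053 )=1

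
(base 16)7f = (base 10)127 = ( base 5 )1002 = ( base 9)151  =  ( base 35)3M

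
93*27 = 2511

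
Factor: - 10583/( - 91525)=5^( - 2)*7^ ( - 1)*19^1 * 523^( - 1)*557^1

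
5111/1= 5111 = 5111.00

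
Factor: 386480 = 2^4 * 5^1  *4831^1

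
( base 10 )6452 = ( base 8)14464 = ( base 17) 1559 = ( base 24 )b4k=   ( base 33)5UH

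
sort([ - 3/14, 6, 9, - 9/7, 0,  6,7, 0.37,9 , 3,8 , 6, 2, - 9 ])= [-9,  -  9/7, - 3/14, 0, 0.37,  2, 3, 6, 6, 6,  7, 8,9,  9 ] 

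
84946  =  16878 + 68068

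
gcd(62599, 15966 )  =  1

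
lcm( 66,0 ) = 0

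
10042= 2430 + 7612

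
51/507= 17/169 = 0.10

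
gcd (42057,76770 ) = 9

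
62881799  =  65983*953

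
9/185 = 9/185= 0.05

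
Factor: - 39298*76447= - 2^1*7^3 * 67^1*163^1*401^1 = - 3004214206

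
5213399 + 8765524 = 13978923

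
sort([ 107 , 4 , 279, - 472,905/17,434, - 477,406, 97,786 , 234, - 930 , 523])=[ - 930,  -  477, - 472,4,  905/17 , 97,107,234, 279,406, 434, 523 , 786 ] 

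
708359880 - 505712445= 202647435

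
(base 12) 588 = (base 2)1100111000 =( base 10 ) 824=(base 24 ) 1a8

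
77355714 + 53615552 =130971266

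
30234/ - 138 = -5039/23 = -219.09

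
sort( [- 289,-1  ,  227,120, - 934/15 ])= [ - 289,-934/15, - 1, 120, 227] 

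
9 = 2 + 7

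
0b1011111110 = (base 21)1fa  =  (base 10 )766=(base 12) 53a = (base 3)1001101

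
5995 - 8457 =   -  2462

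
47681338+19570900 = 67252238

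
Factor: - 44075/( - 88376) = 2^( - 3) *5^2 *41^1*43^1*11047^ ( - 1)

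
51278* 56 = 2871568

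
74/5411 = 74/5411= 0.01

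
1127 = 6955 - 5828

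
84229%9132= 2041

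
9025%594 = 115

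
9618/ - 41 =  - 9618/41 = - 234.59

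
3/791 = 3/791 = 0.00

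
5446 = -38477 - -43923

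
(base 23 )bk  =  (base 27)A3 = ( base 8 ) 421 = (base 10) 273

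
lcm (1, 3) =3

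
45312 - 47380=-2068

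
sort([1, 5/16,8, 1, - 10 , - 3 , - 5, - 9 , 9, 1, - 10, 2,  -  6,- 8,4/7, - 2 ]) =[  -  10, - 10, - 9, - 8, - 6, - 5,-3,-2,5/16,4/7, 1,1 , 1, 2, 8, 9] 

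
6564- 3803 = 2761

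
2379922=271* 8782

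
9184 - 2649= 6535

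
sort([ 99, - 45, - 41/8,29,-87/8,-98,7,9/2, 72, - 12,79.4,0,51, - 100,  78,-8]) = [ - 100,  -  98, - 45, - 12,  -  87/8,-8, - 41/8 , 0, 9/2,7, 29,51,72,78,79.4,99]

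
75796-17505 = 58291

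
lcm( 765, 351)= 29835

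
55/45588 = 55/45588= 0.00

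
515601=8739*59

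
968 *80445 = 77870760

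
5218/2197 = 2+ 824/2197 = 2.38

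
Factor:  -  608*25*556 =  - 8451200 = - 2^7*5^2*19^1 * 139^1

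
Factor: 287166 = 2^1*3^1*11^1*19^1 * 229^1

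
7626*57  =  434682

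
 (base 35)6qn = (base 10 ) 8283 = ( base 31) 8J6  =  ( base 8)20133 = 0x205b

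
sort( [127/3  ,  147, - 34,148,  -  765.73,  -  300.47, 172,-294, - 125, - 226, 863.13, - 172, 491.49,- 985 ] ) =[ - 985,-765.73, - 300.47, - 294, - 226,-172, - 125, - 34,127/3, 147 , 148,172, 491.49, 863.13] 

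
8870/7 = 1267 + 1/7 = 1267.14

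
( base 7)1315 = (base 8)766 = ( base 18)19g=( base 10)502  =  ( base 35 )EC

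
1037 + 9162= 10199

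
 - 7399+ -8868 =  - 16267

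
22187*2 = 44374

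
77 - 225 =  - 148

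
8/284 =2/71 = 0.03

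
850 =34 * 25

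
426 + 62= 488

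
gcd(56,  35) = 7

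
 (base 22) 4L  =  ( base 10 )109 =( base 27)41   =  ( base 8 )155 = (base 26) 45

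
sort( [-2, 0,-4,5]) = [- 4, - 2, 0,5]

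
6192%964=408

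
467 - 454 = 13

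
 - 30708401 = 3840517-34548918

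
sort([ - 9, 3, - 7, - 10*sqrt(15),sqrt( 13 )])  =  [-10*sqrt( 15), - 9 , -7,3, sqrt( 13 ) ]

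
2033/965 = 2033/965 = 2.11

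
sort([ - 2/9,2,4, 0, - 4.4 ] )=[  -  4.4, - 2/9, 0, 2,  4 ]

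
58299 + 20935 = 79234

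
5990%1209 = 1154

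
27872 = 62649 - 34777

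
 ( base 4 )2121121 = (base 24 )h11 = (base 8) 23131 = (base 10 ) 9817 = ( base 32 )9ip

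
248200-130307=117893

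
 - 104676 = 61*( - 1716 ) 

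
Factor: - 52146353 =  - 7^1*733^1 * 10163^1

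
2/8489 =2/8489 = 0.00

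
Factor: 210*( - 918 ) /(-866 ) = 96390/433 =2^1 * 3^4*5^1 * 7^1*17^1*433^(-1)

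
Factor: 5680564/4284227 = 2^2*31^1*61^1*751^1*4284227^( - 1)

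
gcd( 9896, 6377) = 1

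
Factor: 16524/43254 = 2^1 *17^1 *89^(-1) = 34/89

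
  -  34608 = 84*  (-412 )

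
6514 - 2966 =3548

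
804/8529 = 268/2843 = 0.09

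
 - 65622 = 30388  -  96010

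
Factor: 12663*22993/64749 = 3^2*7^1*67^1*113^( - 1 ) * 191^( - 1 )*22993^1 = 97053453/21583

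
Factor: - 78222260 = -2^2*5^1 * 41^1*95393^1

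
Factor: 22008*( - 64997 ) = -1430453976 =- 2^3*3^1*7^1*131^1*64997^1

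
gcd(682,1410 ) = 2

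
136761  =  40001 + 96760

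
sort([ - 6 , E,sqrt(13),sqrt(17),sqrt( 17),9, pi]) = [ - 6, E,  pi, sqrt( 13), sqrt( 17),  sqrt( 17),  9]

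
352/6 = 176/3 = 58.67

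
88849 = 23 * 3863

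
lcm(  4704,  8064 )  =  56448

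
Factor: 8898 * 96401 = 2^1*3^1*1483^1*  96401^1 = 857776098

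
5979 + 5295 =11274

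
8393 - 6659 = 1734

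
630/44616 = 105/7436 = 0.01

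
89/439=89/439 = 0.20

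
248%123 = 2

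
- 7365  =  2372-9737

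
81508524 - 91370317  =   - 9861793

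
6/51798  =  1/8633 = 0.00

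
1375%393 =196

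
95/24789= 95/24789 = 0.00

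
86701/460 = 86701/460 = 188.48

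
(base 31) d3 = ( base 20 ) 106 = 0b110010110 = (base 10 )406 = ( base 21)J7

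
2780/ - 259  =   - 2780/259   =  -10.73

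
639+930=1569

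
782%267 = 248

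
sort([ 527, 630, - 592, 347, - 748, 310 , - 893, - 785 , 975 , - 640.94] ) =[ - 893, - 785, - 748 , - 640.94, - 592, 310 , 347, 527 , 630, 975] 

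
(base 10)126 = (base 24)56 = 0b1111110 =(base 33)3R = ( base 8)176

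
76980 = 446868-369888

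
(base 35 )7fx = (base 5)243013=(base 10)9133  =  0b10001110101101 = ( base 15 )2a8d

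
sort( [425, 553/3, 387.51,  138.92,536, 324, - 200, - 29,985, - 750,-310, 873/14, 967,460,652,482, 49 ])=[-750 , - 310,- 200,  -  29, 49, 873/14,138.92, 553/3, 324, 387.51, 425,460,482,536, 652,967,985 ] 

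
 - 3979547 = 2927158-6906705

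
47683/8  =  47683/8 = 5960.38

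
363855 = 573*635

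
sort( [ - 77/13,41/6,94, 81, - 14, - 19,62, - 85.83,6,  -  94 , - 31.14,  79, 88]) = [ - 94,-85.83, - 31.14, - 19, -14 , - 77/13,6,41/6,62, 79,81, 88,94]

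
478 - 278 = 200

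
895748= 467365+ 428383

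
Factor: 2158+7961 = 3^1*3373^1  =  10119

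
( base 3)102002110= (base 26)bop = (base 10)8085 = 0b1111110010101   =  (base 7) 32400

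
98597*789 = 77793033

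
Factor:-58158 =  - 2^1*3^4* 359^1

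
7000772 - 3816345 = 3184427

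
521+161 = 682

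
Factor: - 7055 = -5^1*17^1*83^1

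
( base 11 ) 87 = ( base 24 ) 3N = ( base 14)6b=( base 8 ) 137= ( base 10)95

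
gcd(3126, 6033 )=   3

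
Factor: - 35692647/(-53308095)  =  11897549/17769365 =5^(- 1)*211^(-1 )*16843^( - 1)*11897549^1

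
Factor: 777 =3^1*7^1*37^1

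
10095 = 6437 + 3658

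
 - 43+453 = 410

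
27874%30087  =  27874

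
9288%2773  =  969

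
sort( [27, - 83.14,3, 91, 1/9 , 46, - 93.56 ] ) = [  -  93.56 , - 83.14, 1/9, 3,27, 46, 91]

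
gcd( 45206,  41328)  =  14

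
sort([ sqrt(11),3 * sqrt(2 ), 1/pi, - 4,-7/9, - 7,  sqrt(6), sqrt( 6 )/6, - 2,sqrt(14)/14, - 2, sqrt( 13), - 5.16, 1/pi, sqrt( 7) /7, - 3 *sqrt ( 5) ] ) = [ - 7, - 3*sqrt(5),  -  5.16,  -  4,-2 , - 2,- 7/9,sqrt (14)/14,1/pi, 1/pi,sqrt( 7)/7,sqrt( 6) /6,sqrt(6 ),sqrt( 11 ),sqrt (13), 3*sqrt (2) ]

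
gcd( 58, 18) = 2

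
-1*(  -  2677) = 2677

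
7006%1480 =1086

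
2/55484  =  1/27742  =  0.00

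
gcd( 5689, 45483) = 1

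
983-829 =154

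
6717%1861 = 1134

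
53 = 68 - 15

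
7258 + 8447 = 15705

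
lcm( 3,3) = 3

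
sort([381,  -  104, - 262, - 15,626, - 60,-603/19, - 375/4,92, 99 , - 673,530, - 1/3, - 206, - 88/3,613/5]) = [-673,-262, - 206,- 104, - 375/4, - 60, - 603/19, - 88/3, - 15,-1/3 , 92,  99,613/5, 381,  530, 626]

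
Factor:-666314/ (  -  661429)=2^1*  11^1*31^1 * 677^( - 1 )  =  682/677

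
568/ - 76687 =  - 1 + 76119/76687 = - 0.01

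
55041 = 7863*7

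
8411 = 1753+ 6658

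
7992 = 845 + 7147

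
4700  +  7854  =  12554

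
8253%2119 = 1896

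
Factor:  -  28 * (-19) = 532 = 2^2*7^1*19^1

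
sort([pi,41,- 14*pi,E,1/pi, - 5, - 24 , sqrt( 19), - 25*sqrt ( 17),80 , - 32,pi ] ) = [ - 25*sqrt (17 ),  -  14*pi, - 32,  -  24, - 5,1/pi,E,pi,  pi, sqrt(19 ),41,80 ] 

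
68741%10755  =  4211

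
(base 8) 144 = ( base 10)100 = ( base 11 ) 91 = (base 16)64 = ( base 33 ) 31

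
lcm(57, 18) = 342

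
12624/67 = 12624/67 = 188.42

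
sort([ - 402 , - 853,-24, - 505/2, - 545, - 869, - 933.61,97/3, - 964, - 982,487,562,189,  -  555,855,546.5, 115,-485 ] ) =[ - 982, - 964, - 933.61, - 869,-853,-555, - 545,  -  485, - 402,  -  505/2, - 24, 97/3,115, 189, 487, 546.5, 562, 855 ]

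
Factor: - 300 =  - 2^2*  3^1*5^2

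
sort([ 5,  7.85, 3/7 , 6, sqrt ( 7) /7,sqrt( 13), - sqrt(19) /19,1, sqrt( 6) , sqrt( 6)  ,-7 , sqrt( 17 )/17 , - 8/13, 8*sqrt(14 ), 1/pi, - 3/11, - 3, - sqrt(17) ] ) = [ - 7 ,-sqrt(17), - 3, - 8/13, - 3/11,-sqrt(19 )/19,sqrt(17)/17,1/pi,sqrt( 7 )/7,3/7, 1,sqrt( 6),sqrt(6),sqrt( 13),5 , 6, 7.85, 8*sqrt( 14 )]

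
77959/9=8662 +1/9 = 8662.11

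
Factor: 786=2^1* 3^1*131^1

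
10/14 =5/7 = 0.71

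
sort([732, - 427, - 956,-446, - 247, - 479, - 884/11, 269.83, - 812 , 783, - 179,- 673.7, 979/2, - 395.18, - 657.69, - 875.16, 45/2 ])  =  [ - 956, - 875.16, - 812, -673.7, - 657.69, - 479, - 446, - 427  , - 395.18,- 247 ,  -  179, - 884/11, 45/2,269.83,  979/2,732, 783]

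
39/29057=39/29057 = 0.00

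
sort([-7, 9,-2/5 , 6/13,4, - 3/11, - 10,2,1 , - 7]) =[-10, - 7, - 7, - 2/5, - 3/11, 6/13,1, 2, 4 , 9]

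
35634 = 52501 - 16867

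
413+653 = 1066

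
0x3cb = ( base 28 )16j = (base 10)971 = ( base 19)2d2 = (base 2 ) 1111001011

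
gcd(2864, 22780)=4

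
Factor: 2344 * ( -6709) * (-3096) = 2^6*3^2*43^1 *293^1*6709^1 = 48687374016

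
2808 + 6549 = 9357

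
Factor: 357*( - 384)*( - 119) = 2^7*3^2*7^2*17^2 = 16313472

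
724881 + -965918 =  - 241037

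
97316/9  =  10812 + 8/9 = 10812.89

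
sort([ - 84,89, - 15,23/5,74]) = [ - 84,-15,23/5,74,  89]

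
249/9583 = 249/9583  =  0.03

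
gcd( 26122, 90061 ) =1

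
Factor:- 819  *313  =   -256347   =  - 3^2*7^1*13^1*313^1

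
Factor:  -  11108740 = - 2^2*5^1*29^1*107^1*179^1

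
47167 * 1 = 47167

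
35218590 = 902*39045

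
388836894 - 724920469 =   -  336083575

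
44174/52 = 849 + 1/2  =  849.50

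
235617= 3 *78539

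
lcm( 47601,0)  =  0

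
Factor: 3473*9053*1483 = 46627105327 = 11^1*23^1*151^1*823^1*1483^1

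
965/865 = 1 + 20/173=1.12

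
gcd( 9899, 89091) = 9899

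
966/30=32 + 1/5  =  32.20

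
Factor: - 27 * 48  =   - 2^4*3^4=- 1296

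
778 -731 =47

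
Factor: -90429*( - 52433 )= 4741463757= 3^1 * 43^1 * 701^1 *52433^1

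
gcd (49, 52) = 1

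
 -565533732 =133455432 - 698989164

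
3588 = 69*52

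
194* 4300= 834200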